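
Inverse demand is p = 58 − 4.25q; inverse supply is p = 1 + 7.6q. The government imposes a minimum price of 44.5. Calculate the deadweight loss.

15.81

Competitive equilibrium: 58 − 4.25q = 1 + 7.6q → q* = 4.8101, p* = 37.557.
At the floor p = 44.5, quantity demanded = (58 − 44.5)/4.25 = 3.1765.
Sellers' marginal cost at q' = 3.1765: 1 + 7.6·3.1765 = 25.1414.
Δq = 4.8101 − 3.1765 = 1.6336; wedge = 44.5 − 25.1414 = 19.3586.
DWL = ½ × 1.6336 × 19.3586 = 15.81.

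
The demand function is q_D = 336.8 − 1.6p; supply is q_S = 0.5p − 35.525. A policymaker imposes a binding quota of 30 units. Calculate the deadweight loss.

In inverse form: demand p = 210.5 − 0.625q, supply p = 71.05 + 2q.
Competitive equilibrium: 210.5 − 0.625q = 71.05 + 2q → q* = 53.1238, p* = 177.2976.
At q = 30: demand price = 210.5 − 0.625·30 = 191.75; supply price = 71.05 + 2·30 = 131.05.
Δq = 53.1238 − 30 = 23.1238; wedge = 191.75 − 131.05 = 60.7.
Deadweight loss = ½ × 23.1238 × 60.7 = 701.81.

701.81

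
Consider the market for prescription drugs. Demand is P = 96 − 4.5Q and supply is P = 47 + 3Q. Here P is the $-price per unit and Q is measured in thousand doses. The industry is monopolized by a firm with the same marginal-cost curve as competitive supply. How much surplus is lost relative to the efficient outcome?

Competitive equilibrium: 96 − 4.5Q = 47 + 3Q → Q* = 6.5333, P* = 66.6.
Marginal revenue: MR = 96 − 9Q. Set MR = MC: 96 − 9Q = 47 + 3Q → Q_m = 4.0833.
Price P_m = 96 − 4.5·4.0833 = 77.6252; MC(Q_m) = 47 + 3·4.0833 = 59.2499.
Competitive Q* = 6.5333, so ΔQ = 2.45; wedge = 77.6252 − 59.2499 = 18.3753.
Welfare loss = ½ × 2.45 × 18.3753 = $22.51 thousand.

$22.51 thousand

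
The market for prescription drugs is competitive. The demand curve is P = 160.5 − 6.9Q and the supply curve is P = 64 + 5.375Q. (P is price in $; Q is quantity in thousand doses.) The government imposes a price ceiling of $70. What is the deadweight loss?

$279.24 thousand

Competitive equilibrium: 160.5 − 6.9Q = 64 + 5.375Q → Q* = 7.8615, P* = 106.2556.
At the ceiling P = 70, quantity supplied = (70 − 64)/5.375 = 1.1163.
Willingness to pay at Q' = 1.1163: 160.5 − 6.9·1.1163 = 152.7975.
ΔQ = 7.8615 − 1.1163 = 6.7452; wedge = 152.7975 − 70 = 82.7975.
DWL = ½ × 6.7452 × 82.7975 = $279.24 thousand.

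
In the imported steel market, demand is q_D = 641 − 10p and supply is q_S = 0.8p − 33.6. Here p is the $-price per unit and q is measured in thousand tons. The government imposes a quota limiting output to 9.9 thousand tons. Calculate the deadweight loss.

$28.26 thousand

In inverse form: demand p = 64.1 − 0.1q, supply p = 42 + 1.25q.
Competitive equilibrium: 64.1 − 0.1q = 42 + 1.25q → q* = 16.3704, p* = 62.463.
At q = 9.9: demand price = 64.1 − 0.1·9.9 = 63.11; supply price = 42 + 1.25·9.9 = 54.375.
Δq = 16.3704 − 9.9 = 6.4704; wedge = 63.11 − 54.375 = 8.735.
DWL = ½ × 6.4704 × 8.735 = $28.26 thousand.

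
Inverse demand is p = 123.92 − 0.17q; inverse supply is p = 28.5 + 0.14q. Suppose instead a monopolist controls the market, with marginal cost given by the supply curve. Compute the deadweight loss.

Competitive equilibrium: 123.92 − 0.17q = 28.5 + 0.14q → q* = 307.80645, p* = 71.5929.
Marginal revenue: MR = 123.92 − 0.34q. Set MR = MC: 123.92 − 0.34q = 28.5 + 0.14q → q_m = 198.79167.
Price p_m = 123.92 − 0.17·198.79167 = 90.12542; MC(q_m) = 28.5 + 0.14·198.79167 = 56.33083.
Competitive q* = 307.80645, so Δq = 109.01478; wedge = 90.12542 − 56.33083 = 33.79459.
Welfare loss = ½ × 109.01478 × 33.79459 = 1842.05.

1842.05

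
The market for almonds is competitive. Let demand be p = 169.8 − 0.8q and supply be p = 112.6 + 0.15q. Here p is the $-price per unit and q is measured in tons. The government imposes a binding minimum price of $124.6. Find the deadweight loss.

Competitive equilibrium: 169.8 − 0.8q = 112.6 + 0.15q → q* = 60.2105, p* = 121.6316.
At the floor p = 124.6, quantity demanded = (169.8 − 124.6)/0.8 = 56.5.
Sellers' marginal cost at q' = 56.5: 112.6 + 0.15·56.5 = 121.075.
Δq = 60.2105 − 56.5 = 3.7105; wedge = 124.6 − 121.075 = 3.525.
Welfare loss = ½ × 3.7105 × 3.525 = $6.54.

$6.54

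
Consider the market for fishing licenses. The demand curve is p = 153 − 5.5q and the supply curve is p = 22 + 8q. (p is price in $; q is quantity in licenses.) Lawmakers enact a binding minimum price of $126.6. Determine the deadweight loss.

Competitive equilibrium: 153 − 5.5q = 22 + 8q → q* = 9.7037, p* = 99.6296.
At the floor p = 126.6, quantity demanded = (153 − 126.6)/5.5 = 4.8.
Sellers' marginal cost at q' = 4.8: 22 + 8·4.8 = 60.4.
Δq = 9.7037 − 4.8 = 4.9037; wedge = 126.6 − 60.4 = 66.2.
Welfare loss = ½ × 4.9037 × 66.2 = $162.31.

$162.31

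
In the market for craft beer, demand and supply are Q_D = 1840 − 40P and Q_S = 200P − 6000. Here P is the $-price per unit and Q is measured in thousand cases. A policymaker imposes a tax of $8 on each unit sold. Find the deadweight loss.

In inverse form: demand P = 46 − 0.025Q, supply P = 30 + 0.005Q.
Competitive equilibrium: 46 − 0.025Q = 30 + 0.005Q → Q* = 533.3333, P* = 32.6667.
With the tax, the buyer price exceeds the seller price by 8: (46 − 0.025Q) − (30 + 0.005Q) = 8 → Q' = 266.6667.
ΔQ = 533.3333 − 266.6667 = 266.6666; the wedge equals the tax, 8.
Welfare loss = ½ × 266.6666 × 8 = $1066.67 thousand.

$1066.67 thousand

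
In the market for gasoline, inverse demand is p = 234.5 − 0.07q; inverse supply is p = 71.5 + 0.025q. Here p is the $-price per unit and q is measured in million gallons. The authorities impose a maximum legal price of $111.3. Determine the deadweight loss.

$727.88 million

Competitive equilibrium: 234.5 − 0.07q = 71.5 + 0.025q → q* = 1715.7895, p* = 114.3947.
At the ceiling p = 111.3, quantity supplied = (111.3 − 71.5)/0.025 = 1592.
Willingness to pay at q' = 1592: 234.5 − 0.07·1592 = 123.06.
Δq = 1715.7895 − 1592 = 123.7895; wedge = 123.06 − 111.3 = 11.76.
The triangle = ½ × 123.7895 × 11.76 = $727.88 million.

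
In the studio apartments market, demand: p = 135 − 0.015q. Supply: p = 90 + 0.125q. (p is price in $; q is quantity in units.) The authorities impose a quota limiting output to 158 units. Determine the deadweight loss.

Competitive equilibrium: 135 − 0.015q = 90 + 0.125q → q* = 321.4286, p* = 130.1786.
At q = 158: demand price = 135 − 0.015·158 = 132.63; supply price = 90 + 0.125·158 = 109.75.
Δq = 321.4286 − 158 = 163.4286; wedge = 132.63 − 109.75 = 22.88.
Deadweight loss = ½ × 163.4286 × 22.88 = $1869.62.

$1869.62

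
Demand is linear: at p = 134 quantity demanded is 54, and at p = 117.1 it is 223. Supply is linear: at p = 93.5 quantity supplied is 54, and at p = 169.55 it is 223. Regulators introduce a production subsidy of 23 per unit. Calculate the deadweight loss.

480.91

Demand slope = (117.1 − 134)/(223 − 54) = −0.1, so p = 139.4 − 0.1q.
Supply slope = (169.55 − 93.5)/(223 − 54) = 0.45, so p = 69.2 + 0.45q.
Competitive equilibrium: 139.4 − 0.1q = 69.2 + 0.45q → q* = 127.6364, p* = 126.6364.
The subsidy lowers effective supply by 23: p = 46.2 + 0.45q.
New quantity: 139.4 − 0.1q = 46.2 + 0.45q → q' = 169.4545.
Overproduction Δq = 169.4545 − 127.6364 = 41.8181; wedge = subsidy = 23.
Welfare loss = ½ × 41.8181 × 23 = 480.91.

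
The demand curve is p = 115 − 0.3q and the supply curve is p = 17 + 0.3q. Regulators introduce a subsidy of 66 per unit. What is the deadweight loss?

3630

Competitive equilibrium: 115 − 0.3q = 17 + 0.3q → q* = 163.3333, p* = 66.
The subsidy lowers effective supply by 66: p = 0.3q − 49.
New quantity: 115 − 0.3q = 0.3q − 49 → q' = 273.3333.
Overproduction Δq = 273.3333 − 163.3333 = 110; wedge = subsidy = 66.
DWL = ½ × 110 × 66 = 3630.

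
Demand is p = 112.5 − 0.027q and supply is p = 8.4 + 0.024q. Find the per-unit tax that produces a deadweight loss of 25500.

Competitive equilibrium: 112.5 − 0.027q = 8.4 + 0.024q → q* = 2041.1765, p* = 57.3882.
A tax t gives Δq = t/0.051 and wedge t, so DWL = t²/0.102.
t²/0.102 = 25500 → t² = 2601 → t = 51.

51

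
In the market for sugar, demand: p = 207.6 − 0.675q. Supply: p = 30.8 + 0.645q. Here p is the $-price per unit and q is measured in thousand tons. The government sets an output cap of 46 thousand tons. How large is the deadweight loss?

$5104 thousand

Competitive equilibrium: 207.6 − 0.675q = 30.8 + 0.645q → q* = 133.9394, p* = 117.1909.
At q = 46: demand price = 207.6 − 0.675·46 = 176.55; supply price = 30.8 + 0.645·46 = 60.47.
Δq = 133.9394 − 46 = 87.9394; wedge = 176.55 − 60.47 = 116.08.
DWL = ½ × 87.9394 × 116.08 = $5104 thousand.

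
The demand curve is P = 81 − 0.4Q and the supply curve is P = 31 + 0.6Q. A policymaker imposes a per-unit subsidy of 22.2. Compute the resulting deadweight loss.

246.42

Competitive equilibrium: 81 − 0.4Q = 31 + 0.6Q → Q* = 50, P* = 61.
The subsidy lowers effective supply by 22.2: P = 8.8 + 0.6Q.
New quantity: 81 − 0.4Q = 8.8 + 0.6Q → Q' = 72.2.
Overproduction ΔQ = 72.2 − 50 = 22.2; wedge = subsidy = 22.2.
The triangle = ½ × 22.2 × 22.2 = 246.42.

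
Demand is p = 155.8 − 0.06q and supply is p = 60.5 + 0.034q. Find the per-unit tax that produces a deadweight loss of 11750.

Competitive equilibrium: 155.8 − 0.06q = 60.5 + 0.034q → q* = 1013.8298, p* = 94.9702.
A tax t gives Δq = t/0.094 and wedge t, so DWL = t²/0.188.
t²/0.188 = 11750 → t² = 2209 → t = 47.

47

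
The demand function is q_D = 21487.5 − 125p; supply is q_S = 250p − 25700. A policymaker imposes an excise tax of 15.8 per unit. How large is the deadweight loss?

10401.67

In inverse form: demand p = 171.9 − 0.008q, supply p = 102.8 + 0.004q.
Competitive equilibrium: 171.9 − 0.008q = 102.8 + 0.004q → q* = 5758.3333, p* = 125.8333.
With the tax, the buyer price exceeds the seller price by 15.8: (171.9 − 0.008q) − (102.8 + 0.004q) = 15.8 → q' = 4441.6667.
Δq = 5758.3333 − 4441.6667 = 1316.6666; the wedge equals the tax, 15.8.
Deadweight loss = ½ × 1316.6666 × 15.8 = 10401.67.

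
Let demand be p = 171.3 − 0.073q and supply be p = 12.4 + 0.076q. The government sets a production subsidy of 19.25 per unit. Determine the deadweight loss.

1243.50

Competitive equilibrium: 171.3 − 0.073q = 12.4 + 0.076q → q* = 1066.443, p* = 93.4497.
The subsidy lowers effective supply by 19.25: p = 0.076q − 6.85.
New quantity: 171.3 − 0.073q = 0.076q − 6.85 → q' = 1195.6376.
Overproduction Δq = 1195.6376 − 1066.443 = 129.1946; wedge = subsidy = 19.25.
The triangle = ½ × 129.1946 × 19.25 = 1243.50.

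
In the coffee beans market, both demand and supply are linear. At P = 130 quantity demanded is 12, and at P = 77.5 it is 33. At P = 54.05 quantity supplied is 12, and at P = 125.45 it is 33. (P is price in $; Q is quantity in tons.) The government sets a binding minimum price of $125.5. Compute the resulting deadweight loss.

Demand slope = (77.5 − 130)/(33 − 12) = −2.5, so P = 160 − 2.5Q.
Supply slope = (125.45 − 54.05)/(33 − 12) = 3.4, so P = 13.25 + 3.4Q.
Competitive equilibrium: 160 − 2.5Q = 13.25 + 3.4Q → Q* = 24.8729, P* = 97.8178.
At the floor P = 125.5, quantity demanded = (160 − 125.5)/2.5 = 13.8.
Sellers' marginal cost at Q' = 13.8: 13.25 + 3.4·13.8 = 60.17.
ΔQ = 24.8729 − 13.8 = 11.0729; wedge = 125.5 − 60.17 = 65.33.
Deadweight loss = ½ × 11.0729 × 65.33 = $361.70.

$361.70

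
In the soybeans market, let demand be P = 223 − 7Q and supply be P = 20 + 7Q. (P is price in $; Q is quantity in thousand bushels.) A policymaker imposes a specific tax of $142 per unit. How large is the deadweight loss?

$720.14 thousand

Competitive equilibrium: 223 − 7Q = 20 + 7Q → Q* = 14.5, P* = 121.5.
With the tax, the buyer price exceeds the seller price by 142: (223 − 7Q) − (20 + 7Q) = 142 → Q' = 4.35714.
ΔQ = 14.5 − 4.35714 = 10.14286; the wedge equals the tax, 142.
Deadweight loss = ½ × 10.14286 × 142 = $720.14 thousand.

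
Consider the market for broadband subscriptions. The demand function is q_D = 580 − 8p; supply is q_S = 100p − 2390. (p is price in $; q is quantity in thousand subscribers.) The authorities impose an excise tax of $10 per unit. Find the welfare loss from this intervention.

In inverse form: demand p = 72.5 − 0.125q, supply p = 23.9 + 0.01q.
Competitive equilibrium: 72.5 − 0.125q = 23.9 + 0.01q → q* = 360, p* = 27.5.
With the tax, the buyer price exceeds the seller price by 10: (72.5 − 0.125q) − (23.9 + 0.01q) = 10 → q' = 285.9259.
Δq = 360 − 285.9259 = 74.0741; the wedge equals the tax, 10.
Welfare loss = ½ × 74.0741 × 10 = $370.37 thousand.

$370.37 thousand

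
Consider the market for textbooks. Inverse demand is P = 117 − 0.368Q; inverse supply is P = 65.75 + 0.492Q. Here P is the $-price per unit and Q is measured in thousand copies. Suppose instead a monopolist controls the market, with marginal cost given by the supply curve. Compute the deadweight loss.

Competitive equilibrium: 117 − 0.368Q = 65.75 + 0.492Q → Q* = 59.593, P* = 95.0698.
Marginal revenue: MR = 117 − 0.736Q. Set MR = MC: 117 − 0.736Q = 65.75 + 0.492Q → Q_m = 41.7345.
Price P_m = 117 − 0.368·41.7345 = 101.6417; MC(Q_m) = 65.75 + 0.492·41.7345 = 86.2834.
Competitive Q* = 59.593, so ΔQ = 17.8585; wedge = 101.6417 − 86.2834 = 15.3583.
DWL = ½ × 17.8585 × 15.3583 = $137.14 thousand.

$137.14 thousand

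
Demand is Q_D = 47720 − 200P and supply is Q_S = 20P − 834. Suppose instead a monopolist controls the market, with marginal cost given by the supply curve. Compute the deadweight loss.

2447.58

In inverse form: demand P = 238.6 − 0.005Q, supply P = 41.7 + 0.05Q.
Competitive equilibrium: 238.6 − 0.005Q = 41.7 + 0.05Q → Q* = 3580, P* = 220.7.
Marginal revenue: MR = 238.6 − 0.01Q. Set MR = MC: 238.6 − 0.01Q = 41.7 + 0.05Q → Q_m = 3281.66667.
Price P_m = 238.6 − 0.005·3281.66667 = 222.19167; MC(Q_m) = 41.7 + 0.05·3281.66667 = 205.78333.
Competitive Q* = 3580, so ΔQ = 298.33333; wedge = 222.19167 − 205.78333 = 16.40834.
The triangle = ½ × 298.33333 × 16.40834 = 2447.58.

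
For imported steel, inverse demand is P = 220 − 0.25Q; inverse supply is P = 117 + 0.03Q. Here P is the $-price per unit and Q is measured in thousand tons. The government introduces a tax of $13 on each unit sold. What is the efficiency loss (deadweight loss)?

Competitive equilibrium: 220 − 0.25Q = 117 + 0.03Q → Q* = 367.8571, P* = 128.0357.
With the tax, the buyer price exceeds the seller price by 13: (220 − 0.25Q) − (117 + 0.03Q) = 13 → Q' = 321.4286.
ΔQ = 367.8571 − 321.4286 = 46.4285; the wedge equals the tax, 13.
The triangle = ½ × 46.4285 × 13 = $301.79 thousand.

$301.79 thousand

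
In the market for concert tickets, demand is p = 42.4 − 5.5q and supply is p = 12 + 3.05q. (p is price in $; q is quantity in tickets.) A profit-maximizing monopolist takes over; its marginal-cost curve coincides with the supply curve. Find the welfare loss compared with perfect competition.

$8.28

Competitive equilibrium: 42.4 − 5.5q = 12 + 3.05q → q* = 3.5556, p* = 22.8444.
Marginal revenue: MR = 42.4 − 11q. Set MR = MC: 42.4 − 11q = 12 + 3.05q → q_m = 2.1637.
Price p_m = 42.4 − 5.5·2.1637 = 30.4997; MC(q_m) = 12 + 3.05·2.1637 = 18.5993.
Competitive q* = 3.5556, so Δq = 1.3919; wedge = 30.4997 − 18.5993 = 11.9004.
DWL = ½ × 1.3919 × 11.9004 = $8.28.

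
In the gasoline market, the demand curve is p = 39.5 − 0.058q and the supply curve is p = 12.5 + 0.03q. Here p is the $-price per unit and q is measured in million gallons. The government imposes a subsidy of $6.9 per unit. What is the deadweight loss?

$270.51 million

Competitive equilibrium: 39.5 − 0.058q = 12.5 + 0.03q → q* = 306.8182, p* = 21.7045.
The subsidy lowers effective supply by 6.9: p = 5.6 + 0.03q.
New quantity: 39.5 − 0.058q = 5.6 + 0.03q → q' = 385.2273.
Overproduction Δq = 385.2273 − 306.8182 = 78.4091; wedge = subsidy = 6.9.
Deadweight loss = ½ × 78.4091 × 6.9 = $270.51 million.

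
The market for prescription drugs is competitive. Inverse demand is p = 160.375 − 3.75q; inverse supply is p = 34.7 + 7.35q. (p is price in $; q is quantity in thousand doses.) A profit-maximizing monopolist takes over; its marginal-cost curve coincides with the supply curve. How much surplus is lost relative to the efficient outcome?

Competitive equilibrium: 160.375 − 3.75q = 34.7 + 7.35q → q* = 11.3221, p* = 117.9172.
Marginal revenue: MR = 160.375 − 7.5q. Set MR = MC: 160.375 − 7.5q = 34.7 + 7.35q → q_m = 8.463.
Price p_m = 160.375 − 3.75·8.463 = 128.6388; MC(q_m) = 34.7 + 7.35·8.463 = 96.9031.
Competitive q* = 11.3221, so Δq = 2.8591; wedge = 128.6388 − 96.9031 = 31.7357.
Deadweight loss = ½ × 2.8591 × 31.7357 = $45.37 thousand.

$45.37 thousand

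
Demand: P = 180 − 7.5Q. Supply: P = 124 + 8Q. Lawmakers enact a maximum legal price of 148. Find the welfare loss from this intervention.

Competitive equilibrium: 180 − 7.5Q = 124 + 8Q → Q* = 3.6129, P* = 152.9032.
At the ceiling P = 148, quantity supplied = (148 − 124)/8 = 3.
Willingness to pay at Q' = 3: 180 − 7.5·3 = 157.5.
ΔQ = 3.6129 − 3 = 0.6129; wedge = 157.5 − 148 = 9.5.
The triangle = ½ × 0.6129 × 9.5 = 2.91.

2.91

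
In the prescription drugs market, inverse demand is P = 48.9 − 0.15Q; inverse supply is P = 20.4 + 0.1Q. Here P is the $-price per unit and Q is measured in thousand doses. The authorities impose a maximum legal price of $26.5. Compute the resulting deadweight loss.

Competitive equilibrium: 48.9 − 0.15Q = 20.4 + 0.1Q → Q* = 114, P* = 31.8.
At the ceiling P = 26.5, quantity supplied = (26.5 − 20.4)/0.1 = 61.
Willingness to pay at Q' = 61: 48.9 − 0.15·61 = 39.75.
ΔQ = 114 − 61 = 53; wedge = 39.75 − 26.5 = 13.25.
The triangle = ½ × 53 × 13.25 = $351.125 thousand.

$351.125 thousand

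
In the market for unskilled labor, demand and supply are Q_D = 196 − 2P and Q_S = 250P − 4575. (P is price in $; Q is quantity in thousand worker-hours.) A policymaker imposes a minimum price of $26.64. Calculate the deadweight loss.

In inverse form: demand P = 98 − 0.5Q, supply P = 18.3 + 0.004Q.
Competitive equilibrium: 98 − 0.5Q = 18.3 + 0.004Q → Q* = 158.1349, P* = 18.9325.
At the floor P = 26.64, quantity demanded = (98 − 26.64)/0.5 = 142.72.
Sellers' marginal cost at Q' = 142.72: 18.3 + 0.004·142.72 = 18.8709.
ΔQ = 158.1349 − 142.72 = 15.4149; wedge = 26.64 − 18.8709 = 7.7691.
Welfare loss = ½ × 15.4149 × 7.7691 = $59.88 thousand.

$59.88 thousand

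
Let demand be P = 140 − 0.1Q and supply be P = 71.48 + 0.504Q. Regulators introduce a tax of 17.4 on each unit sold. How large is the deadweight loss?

Competitive equilibrium: 140 − 0.1Q = 71.48 + 0.504Q → Q* = 113.4437, P* = 128.6556.
With the tax, the buyer price exceeds the seller price by 17.4: (140 − 0.1Q) − (71.48 + 0.504Q) = 17.4 → Q' = 84.6358.
ΔQ = 113.4437 − 84.6358 = 28.8079; the wedge equals the tax, 17.4.
The triangle = ½ × 28.8079 × 17.4 = 250.63.

250.63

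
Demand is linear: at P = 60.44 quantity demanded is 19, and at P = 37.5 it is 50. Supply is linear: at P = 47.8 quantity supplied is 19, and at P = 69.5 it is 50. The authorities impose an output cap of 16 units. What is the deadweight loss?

99.88

Demand slope = (37.5 − 60.44)/(50 − 19) = −0.74, so P = 74.5 − 0.74Q.
Supply slope = (69.5 − 47.8)/(50 − 19) = 0.7, so P = 34.5 + 0.7Q.
Competitive equilibrium: 74.5 − 0.74Q = 34.5 + 0.7Q → Q* = 27.7778, P* = 53.9444.
At Q = 16: demand price = 74.5 − 0.74·16 = 62.66; supply price = 34.5 + 0.7·16 = 45.7.
ΔQ = 27.7778 − 16 = 11.7778; wedge = 62.66 − 45.7 = 16.96.
Deadweight loss = ½ × 11.7778 × 16.96 = 99.88.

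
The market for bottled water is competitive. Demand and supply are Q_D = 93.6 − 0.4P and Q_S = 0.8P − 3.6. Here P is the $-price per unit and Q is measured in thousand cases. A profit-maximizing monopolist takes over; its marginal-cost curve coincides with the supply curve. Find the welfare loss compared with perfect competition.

$1123.632 thousand

In inverse form: demand P = 234 − 2.5Q, supply P = 4.5 + 1.25Q.
Competitive equilibrium: 234 − 2.5Q = 4.5 + 1.25Q → Q* = 61.2, P* = 81.
Marginal revenue: MR = 234 − 5Q. Set MR = MC: 234 − 5Q = 4.5 + 1.25Q → Q_m = 36.72.
Price P_m = 234 − 2.5·36.72 = 142.2; MC(Q_m) = 4.5 + 1.25·36.72 = 50.4.
Competitive Q* = 61.2, so ΔQ = 24.48; wedge = 142.2 − 50.4 = 91.8.
DWL = ½ × 24.48 × 91.8 = $1123.632 thousand.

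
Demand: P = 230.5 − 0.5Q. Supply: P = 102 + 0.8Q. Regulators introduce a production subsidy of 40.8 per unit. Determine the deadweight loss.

640.25

Competitive equilibrium: 230.5 − 0.5Q = 102 + 0.8Q → Q* = 98.8462, P* = 181.0769.
The subsidy lowers effective supply by 40.8: P = 61.2 + 0.8Q.
New quantity: 230.5 − 0.5Q = 61.2 + 0.8Q → Q' = 130.2308.
Overproduction ΔQ = 130.2308 − 98.8462 = 31.3846; wedge = subsidy = 40.8.
Deadweight loss = ½ × 31.3846 × 40.8 = 640.25.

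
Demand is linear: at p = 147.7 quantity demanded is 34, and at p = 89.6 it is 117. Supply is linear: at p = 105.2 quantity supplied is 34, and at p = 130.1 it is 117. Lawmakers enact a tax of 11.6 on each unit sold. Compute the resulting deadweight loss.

67.28

Demand slope = (89.6 − 147.7)/(117 − 34) = −0.7, so p = 171.5 − 0.7q.
Supply slope = (130.1 − 105.2)/(117 − 34) = 0.3, so p = 95 + 0.3q.
Competitive equilibrium: 171.5 − 0.7q = 95 + 0.3q → q* = 76.5, p* = 117.95.
With the tax, the buyer price exceeds the seller price by 11.6: (171.5 − 0.7q) − (95 + 0.3q) = 11.6 → q' = 64.9.
Δq = 76.5 − 64.9 = 11.6; the wedge equals the tax, 11.6.
The triangle = ½ × 11.6 × 11.6 = 67.28.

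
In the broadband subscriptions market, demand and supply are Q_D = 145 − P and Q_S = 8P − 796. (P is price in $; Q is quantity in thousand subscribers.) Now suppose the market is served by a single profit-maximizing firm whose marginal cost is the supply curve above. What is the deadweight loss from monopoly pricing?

$203.76 thousand

In inverse form: demand P = 145 − Q, supply P = 99.5 + 0.125Q.
Competitive equilibrium: 145 − Q = 99.5 + 0.125Q → Q* = 40.4444, P* = 104.5556.
Marginal revenue: MR = 145 − 2Q. Set MR = MC: 145 − 2Q = 99.5 + 0.125Q → Q_m = 21.4118.
Price P_m = 145 − 1·21.4118 = 123.5882; MC(Q_m) = 99.5 + 0.125·21.4118 = 102.1765.
Competitive Q* = 40.4444, so ΔQ = 19.0326; wedge = 123.5882 − 102.1765 = 21.4117.
Deadweight loss = ½ × 19.0326 × 21.4117 = $203.76 thousand.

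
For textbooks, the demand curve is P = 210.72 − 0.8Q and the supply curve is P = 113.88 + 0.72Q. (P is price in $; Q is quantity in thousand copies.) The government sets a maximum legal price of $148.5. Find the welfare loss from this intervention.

$185.60 thousand

Competitive equilibrium: 210.72 − 0.8Q = 113.88 + 0.72Q → Q* = 63.7105, P* = 159.7516.
At the ceiling P = 148.5, quantity supplied = (148.5 − 113.88)/0.72 = 48.0833.
Willingness to pay at Q' = 48.0833: 210.72 − 0.8·48.0833 = 172.2534.
ΔQ = 63.7105 − 48.0833 = 15.6272; wedge = 172.2534 − 148.5 = 23.7534.
Deadweight loss = ½ × 15.6272 × 23.7534 = $185.60 thousand.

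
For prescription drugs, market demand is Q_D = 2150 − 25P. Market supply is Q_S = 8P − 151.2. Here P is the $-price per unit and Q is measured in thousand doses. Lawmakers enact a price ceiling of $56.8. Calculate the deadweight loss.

$883.19 thousand

In inverse form: demand P = 86 − 0.04Q, supply P = 18.9 + 0.125Q.
Competitive equilibrium: 86 − 0.04Q = 18.9 + 0.125Q → Q* = 406.6667, P* = 69.7333.
At the ceiling P = 56.8, quantity supplied = (56.8 − 18.9)/0.125 = 303.2.
Willingness to pay at Q' = 303.2: 86 − 0.04·303.2 = 73.872.
ΔQ = 406.6667 − 303.2 = 103.4667; wedge = 73.872 − 56.8 = 17.072.
The triangle = ½ × 103.4667 × 17.072 = $883.19 thousand.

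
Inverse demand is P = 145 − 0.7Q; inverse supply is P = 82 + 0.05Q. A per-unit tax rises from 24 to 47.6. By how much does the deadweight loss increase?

1126.51

Competitive equilibrium: 145 − 0.7Q = 82 + 0.05Q → Q* = 84, P* = 86.2.
For a per-unit tax t: ΔQ = t/0.75, so DWL = ½·t·(t/0.75) = t²/1.5.
At t = 24: DWL = 384. At t = 47.6: DWL = 1510.507.
Increase = 1510.507 − 384 = 1126.51.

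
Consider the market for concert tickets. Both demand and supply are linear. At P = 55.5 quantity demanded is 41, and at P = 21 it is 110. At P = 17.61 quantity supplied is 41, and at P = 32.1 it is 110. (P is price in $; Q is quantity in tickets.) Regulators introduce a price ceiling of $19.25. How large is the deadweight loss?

Demand slope = (21 − 55.5)/(110 − 41) = −0.5, so P = 76 − 0.5Q.
Supply slope = (32.1 − 17.61)/(110 − 41) = 0.21, so P = 9 + 0.21Q.
Competitive equilibrium: 76 − 0.5Q = 9 + 0.21Q → Q* = 94.3662, P* = 28.8169.
At the ceiling P = 19.25, quantity supplied = (19.25 − 9)/0.21 = 48.8095.
Willingness to pay at Q' = 48.8095: 76 − 0.5·48.8095 = 51.5953.
ΔQ = 94.3662 − 48.8095 = 45.5567; wedge = 51.5953 − 19.25 = 32.3453.
Deadweight loss = ½ × 45.5567 × 32.3453 = $736.77.

$736.77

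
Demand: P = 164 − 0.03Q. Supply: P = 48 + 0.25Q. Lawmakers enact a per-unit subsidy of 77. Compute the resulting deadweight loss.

10587.50

Competitive equilibrium: 164 − 0.03Q = 48 + 0.25Q → Q* = 414.2857, P* = 151.5714.
The subsidy lowers effective supply by 77: P = 0.25Q − 29.
New quantity: 164 − 0.03Q = 0.25Q − 29 → Q' = 689.2857.
Overproduction ΔQ = 689.2857 − 414.2857 = 275; wedge = subsidy = 77.
Welfare loss = ½ × 275 × 77 = 10587.50.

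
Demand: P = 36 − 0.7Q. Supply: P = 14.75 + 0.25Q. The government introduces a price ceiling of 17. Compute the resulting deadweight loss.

84.89

Competitive equilibrium: 36 − 0.7Q = 14.75 + 0.25Q → Q* = 22.3684, P* = 20.3421.
At the ceiling P = 17, quantity supplied = (17 − 14.75)/0.25 = 9.
Willingness to pay at Q' = 9: 36 − 0.7·9 = 29.7.
ΔQ = 22.3684 − 9 = 13.3684; wedge = 29.7 − 17 = 12.7.
Deadweight loss = ½ × 13.3684 × 12.7 = 84.89.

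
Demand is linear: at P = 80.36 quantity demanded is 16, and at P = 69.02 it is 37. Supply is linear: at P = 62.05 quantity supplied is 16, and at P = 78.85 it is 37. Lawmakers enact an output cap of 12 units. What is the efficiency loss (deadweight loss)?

209.06

Demand slope = (69.02 − 80.36)/(37 − 16) = −0.54, so P = 89 − 0.54Q.
Supply slope = (78.85 − 62.05)/(37 − 16) = 0.8, so P = 49.25 + 0.8Q.
Competitive equilibrium: 89 − 0.54Q = 49.25 + 0.8Q → Q* = 29.6642, P* = 72.9813.
At Q = 12: demand price = 89 − 0.54·12 = 82.52; supply price = 49.25 + 0.8·12 = 58.85.
ΔQ = 29.6642 − 12 = 17.6642; wedge = 82.52 − 58.85 = 23.67.
DWL = ½ × 17.6642 × 23.67 = 209.06.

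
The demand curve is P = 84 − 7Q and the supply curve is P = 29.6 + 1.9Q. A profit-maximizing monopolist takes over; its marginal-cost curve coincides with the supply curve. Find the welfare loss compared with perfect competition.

Competitive equilibrium: 84 − 7Q = 29.6 + 1.9Q → Q* = 6.1124, P* = 41.2135.
Marginal revenue: MR = 84 − 14Q. Set MR = MC: 84 − 14Q = 29.6 + 1.9Q → Q_m = 3.4214.
Price P_m = 84 − 7·3.4214 = 60.0502; MC(Q_m) = 29.6 + 1.9·3.4214 = 36.1007.
Competitive Q* = 6.1124, so ΔQ = 2.691; wedge = 60.0502 − 36.1007 = 23.9495.
Welfare loss = ½ × 2.691 × 23.9495 = 32.22.

32.22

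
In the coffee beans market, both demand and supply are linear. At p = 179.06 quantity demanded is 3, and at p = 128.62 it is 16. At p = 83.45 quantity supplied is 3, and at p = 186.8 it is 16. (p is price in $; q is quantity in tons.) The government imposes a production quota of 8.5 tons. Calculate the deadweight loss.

$39.43

Demand slope = (128.62 − 179.06)/(16 − 3) = −3.88, so p = 190.7 − 3.88q.
Supply slope = (186.8 − 83.45)/(16 − 3) = 7.95, so p = 59.6 + 7.95q.
Competitive equilibrium: 190.7 − 3.88q = 59.6 + 7.95q → q* = 11.082, p* = 147.7019.
At q = 8.5: demand price = 190.7 − 3.88·8.5 = 157.72; supply price = 59.6 + 7.95·8.5 = 127.175.
Δq = 11.082 − 8.5 = 2.582; wedge = 157.72 − 127.175 = 30.545.
The triangle = ½ × 2.582 × 30.545 = $39.43.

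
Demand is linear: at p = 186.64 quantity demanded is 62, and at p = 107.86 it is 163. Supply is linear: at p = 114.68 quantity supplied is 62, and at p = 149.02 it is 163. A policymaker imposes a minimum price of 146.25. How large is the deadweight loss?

Demand slope = (107.86 − 186.64)/(163 − 62) = −0.78, so p = 235 − 0.78q.
Supply slope = (149.02 − 114.68)/(163 − 62) = 0.34, so p = 93.6 + 0.34q.
Competitive equilibrium: 235 − 0.78q = 93.6 + 0.34q → q* = 126.25, p* = 136.525.
At the floor p = 146.25, quantity demanded = (235 − 146.25)/0.78 = 113.7821.
Sellers' marginal cost at q' = 113.7821: 93.6 + 0.34·113.7821 = 132.2859.
Δq = 126.25 − 113.7821 = 12.4679; wedge = 146.25 − 132.2859 = 13.9641.
Deadweight loss = ½ × 12.4679 × 13.9641 = 87.05.

87.05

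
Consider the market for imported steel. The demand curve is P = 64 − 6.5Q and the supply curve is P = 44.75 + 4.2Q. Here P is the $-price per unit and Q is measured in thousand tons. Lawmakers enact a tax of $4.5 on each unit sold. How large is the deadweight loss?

Competitive equilibrium: 64 − 6.5Q = 44.75 + 4.2Q → Q* = 1.7991, P* = 52.3061.
With the tax, the buyer price exceeds the seller price by 4.5: (64 − 6.5Q) − (44.75 + 4.2Q) = 4.5 → Q' = 1.3785.
ΔQ = 1.7991 − 1.3785 = 0.4206; the wedge equals the tax, 4.5.
DWL = ½ × 0.4206 × 4.5 = $0.95 thousand.

$0.95 thousand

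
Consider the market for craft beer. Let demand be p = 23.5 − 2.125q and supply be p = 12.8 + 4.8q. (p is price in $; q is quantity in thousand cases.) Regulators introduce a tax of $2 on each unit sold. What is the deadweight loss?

$0.29 thousand

Competitive equilibrium: 23.5 − 2.125q = 12.8 + 4.8q → q* = 1.5451, p* = 20.2166.
With the tax, the buyer price exceeds the seller price by 2: (23.5 − 2.125q) − (12.8 + 4.8q) = 2 → q' = 1.2563.
Δq = 1.5451 − 1.2563 = 0.2888; the wedge equals the tax, 2.
DWL = ½ × 0.2888 × 2 = $0.29 thousand.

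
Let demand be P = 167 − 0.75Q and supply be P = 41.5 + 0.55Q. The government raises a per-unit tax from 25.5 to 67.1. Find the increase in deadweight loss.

Competitive equilibrium: 167 − 0.75Q = 41.5 + 0.55Q → Q* = 96.5385, P* = 94.5962.
For a per-unit tax t: ΔQ = t/1.3, so DWL = ½·t·(t/1.3) = t²/2.6.
At t = 25.5: DWL = 250.096. At t = 67.1: DWL = 1731.696.
Increase = 1731.696 − 250.096 = 1481.60.

1481.60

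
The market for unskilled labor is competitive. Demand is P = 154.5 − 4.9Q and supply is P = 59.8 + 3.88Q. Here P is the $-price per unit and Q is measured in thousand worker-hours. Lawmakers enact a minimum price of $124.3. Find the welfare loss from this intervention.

Competitive equilibrium: 154.5 − 4.9Q = 59.8 + 3.88Q → Q* = 10.7859, P* = 101.6492.
At the floor P = 124.3, quantity demanded = (154.5 − 124.3)/4.9 = 6.1633.
Sellers' marginal cost at Q' = 6.1633: 59.8 + 3.88·6.1633 = 83.7136.
ΔQ = 10.7859 − 6.1633 = 4.6226; wedge = 124.3 − 83.7136 = 40.5864.
The triangle = ½ × 4.6226 × 40.5864 = $93.81 thousand.

$93.81 thousand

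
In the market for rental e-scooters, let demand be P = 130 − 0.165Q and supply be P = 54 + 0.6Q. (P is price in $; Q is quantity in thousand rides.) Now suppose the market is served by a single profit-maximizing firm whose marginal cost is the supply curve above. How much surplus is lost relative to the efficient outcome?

Competitive equilibrium: 130 − 0.165Q = 54 + 0.6Q → Q* = 99.3464, P* = 113.6078.
Marginal revenue: MR = 130 − 0.33Q. Set MR = MC: 130 − 0.33Q = 54 + 0.6Q → Q_m = 81.7204.
Price P_m = 130 − 0.165·81.7204 = 116.5161; MC(Q_m) = 54 + 0.6·81.7204 = 103.0322.
Competitive Q* = 99.3464, so ΔQ = 17.626; wedge = 116.5161 − 103.0322 = 13.4839.
The triangle = ½ × 17.626 × 13.4839 = $118.83 thousand.

$118.83 thousand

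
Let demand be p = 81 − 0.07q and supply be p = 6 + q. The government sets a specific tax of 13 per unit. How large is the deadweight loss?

Competitive equilibrium: 81 − 0.07q = 6 + q → q* = 70.0935, p* = 76.0935.
With the tax, the buyer price exceeds the seller price by 13: (81 − 0.07q) − (6 + q) = 13 → q' = 57.9439.
Δq = 70.0935 − 57.9439 = 12.1496; the wedge equals the tax, 13.
Deadweight loss = ½ × 12.1496 × 13 = 78.97.

78.97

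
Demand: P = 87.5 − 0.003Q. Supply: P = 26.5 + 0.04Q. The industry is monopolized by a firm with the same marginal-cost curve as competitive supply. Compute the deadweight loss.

Competitive equilibrium: 87.5 − 0.003Q = 26.5 + 0.04Q → Q* = 1418.6047, P* = 83.2442.
Marginal revenue: MR = 87.5 − 0.006Q. Set MR = MC: 87.5 − 0.006Q = 26.5 + 0.04Q → Q_m = 1326.087.
Price P_m = 87.5 − 0.003·1326.087 = 83.5217; MC(Q_m) = 26.5 + 0.04·1326.087 = 79.5435.
Competitive Q* = 1418.6047, so ΔQ = 92.5177; wedge = 83.5217 − 79.5435 = 3.9782.
DWL = ½ × 92.5177 × 3.9782 = 184.03.

184.03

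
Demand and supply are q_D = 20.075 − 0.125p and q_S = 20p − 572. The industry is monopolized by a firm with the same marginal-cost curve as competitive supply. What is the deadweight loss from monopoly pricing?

In inverse form: demand p = 160.6 − 8q, supply p = 28.6 + 0.05q.
Competitive equilibrium: 160.6 − 8q = 28.6 + 0.05q → q* = 16.3975, p* = 29.4199.
Marginal revenue: MR = 160.6 − 16q. Set MR = MC: 160.6 − 16q = 28.6 + 0.05q → q_m = 8.2243.
Price p_m = 160.6 − 8·8.2243 = 94.8056; MC(q_m) = 28.6 + 0.05·8.2243 = 29.0112.
Competitive q* = 16.3975, so Δq = 8.1732; wedge = 94.8056 − 29.0112 = 65.7944.
The triangle = ½ × 8.1732 × 65.7944 = 268.88.

268.88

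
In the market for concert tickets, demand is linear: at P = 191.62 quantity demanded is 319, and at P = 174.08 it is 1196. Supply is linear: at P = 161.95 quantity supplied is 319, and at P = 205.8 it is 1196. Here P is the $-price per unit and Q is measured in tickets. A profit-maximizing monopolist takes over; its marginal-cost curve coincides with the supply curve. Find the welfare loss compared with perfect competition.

Demand slope = (174.08 − 191.62)/(1196 − 319) = −0.02, so P = 198 − 0.02Q.
Supply slope = (205.8 − 161.95)/(1196 − 319) = 0.05, so P = 146 + 0.05Q.
Competitive equilibrium: 198 − 0.02Q = 146 + 0.05Q → Q* = 742.8571, P* = 183.1429.
Marginal revenue: MR = 198 − 0.04Q. Set MR = MC: 198 − 0.04Q = 146 + 0.05Q → Q_m = 577.7778.
Price P_m = 198 − 0.02·577.7778 = 186.4444; MC(Q_m) = 146 + 0.05·577.7778 = 174.8889.
Competitive Q* = 742.8571, so ΔQ = 165.0793; wedge = 186.4444 − 174.8889 = 11.5555.
Welfare loss = ½ × 165.0793 × 11.5555 = $953.79.

$953.79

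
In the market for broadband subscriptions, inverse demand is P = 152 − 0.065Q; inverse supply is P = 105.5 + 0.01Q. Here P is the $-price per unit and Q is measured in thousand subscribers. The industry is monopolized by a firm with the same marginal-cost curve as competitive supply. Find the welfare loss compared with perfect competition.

$3107.32 thousand

Competitive equilibrium: 152 − 0.065Q = 105.5 + 0.01Q → Q* = 620, P* = 111.7.
Marginal revenue: MR = 152 − 0.13Q. Set MR = MC: 152 − 0.13Q = 105.5 + 0.01Q → Q_m = 332.1429.
Price P_m = 152 − 0.065·332.1429 = 130.4107; MC(Q_m) = 105.5 + 0.01·332.1429 = 108.8214.
Competitive Q* = 620, so ΔQ = 287.8571; wedge = 130.4107 − 108.8214 = 21.5893.
Deadweight loss = ½ × 287.8571 × 21.5893 = $3107.32 thousand.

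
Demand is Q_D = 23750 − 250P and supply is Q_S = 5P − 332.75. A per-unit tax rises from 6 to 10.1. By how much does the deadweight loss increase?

161.79

In inverse form: demand P = 95 − 0.004Q, supply P = 66.55 + 0.2Q.
Competitive equilibrium: 95 − 0.004Q = 66.55 + 0.2Q → Q* = 139.4608, P* = 94.4422.
For a per-unit tax t: ΔQ = t/0.204, so DWL = ½·t·(t/0.204) = t²/0.408.
At t = 6: DWL = 88.235. At t = 10.1: DWL = 250.025.
Increase = 250.025 − 88.235 = 161.79.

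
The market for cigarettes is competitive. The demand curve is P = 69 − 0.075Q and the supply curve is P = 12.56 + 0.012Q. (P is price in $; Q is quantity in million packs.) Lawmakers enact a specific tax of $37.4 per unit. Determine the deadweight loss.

Competitive equilibrium: 69 − 0.075Q = 12.56 + 0.012Q → Q* = 648.7356, P* = 20.3448.
With the tax, the buyer price exceeds the seller price by 37.4: (69 − 0.075Q) − (12.56 + 0.012Q) = 37.4 → Q' = 218.8506.
ΔQ = 648.7356 − 218.8506 = 429.885; the wedge equals the tax, 37.4.
Welfare loss = ½ × 429.885 × 37.4 = $8038.85 million.

$8038.85 million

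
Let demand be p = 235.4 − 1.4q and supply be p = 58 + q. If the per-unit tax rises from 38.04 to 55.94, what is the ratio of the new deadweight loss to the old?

Competitive equilibrium: 235.4 − 1.4q = 58 + q → q* = 73.9167, p* = 131.9167.
For a per-unit tax t: Δq = t/2.4, so DWL = ½·t·(t/2.4) = t²/4.8.
At t = 38.04: DWL = 301.467. At t = 55.94: DWL = 651.934.
Ratio = (55.94/38.04)² = 2.163.

2.163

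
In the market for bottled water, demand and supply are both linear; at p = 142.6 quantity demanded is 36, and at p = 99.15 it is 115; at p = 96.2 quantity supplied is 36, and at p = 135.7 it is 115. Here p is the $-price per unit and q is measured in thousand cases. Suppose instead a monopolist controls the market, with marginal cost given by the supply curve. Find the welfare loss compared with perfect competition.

Demand slope = (99.15 − 142.6)/(115 − 36) = −0.55, so p = 162.4 − 0.55q.
Supply slope = (135.7 − 96.2)/(115 − 36) = 0.5, so p = 78.2 + 0.5q.
Competitive equilibrium: 162.4 − 0.55q = 78.2 + 0.5q → q* = 80.19048, p* = 118.29524.
Marginal revenue: MR = 162.4 − 1.1q. Set MR = MC: 162.4 − 1.1q = 78.2 + 0.5q → q_m = 52.625.
Price p_m = 162.4 − 0.55·52.625 = 133.45625; MC(q_m) = 78.2 + 0.5·52.625 = 104.5125.
Competitive q* = 80.19048, so Δq = 27.56548; wedge = 133.45625 − 104.5125 = 28.94375.
DWL = ½ × 27.56548 × 28.94375 = $398.92 thousand.

$398.92 thousand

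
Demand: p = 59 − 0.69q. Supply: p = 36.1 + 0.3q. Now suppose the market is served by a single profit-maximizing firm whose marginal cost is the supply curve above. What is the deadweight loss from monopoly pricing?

44.68

Competitive equilibrium: 59 − 0.69q = 36.1 + 0.3q → q* = 23.1313, p* = 43.0394.
Marginal revenue: MR = 59 − 1.38q. Set MR = MC: 59 − 1.38q = 36.1 + 0.3q → q_m = 13.631.
Price p_m = 59 − 0.69·13.631 = 49.5946; MC(q_m) = 36.1 + 0.3·13.631 = 40.1893.
Competitive q* = 23.1313, so Δq = 9.5003; wedge = 49.5946 − 40.1893 = 9.4053.
Deadweight loss = ½ × 9.5003 × 9.4053 = 44.68.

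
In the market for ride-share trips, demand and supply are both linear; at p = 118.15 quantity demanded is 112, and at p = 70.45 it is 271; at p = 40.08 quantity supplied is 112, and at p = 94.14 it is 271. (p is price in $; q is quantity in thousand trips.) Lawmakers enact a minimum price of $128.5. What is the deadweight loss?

$7835.96 thousand

Demand slope = (70.45 − 118.15)/(271 − 112) = −0.3, so p = 151.75 − 0.3q.
Supply slope = (94.14 − 40.08)/(271 − 112) = 0.34, so p = 2 + 0.34q.
Competitive equilibrium: 151.75 − 0.3q = 2 + 0.34q → q* = 233.9844, p* = 81.5547.
At the floor p = 128.5, quantity demanded = (151.75 − 128.5)/0.3 = 77.5.
Sellers' marginal cost at q' = 77.5: 2 + 0.34·77.5 = 28.35.
Δq = 233.9844 − 77.5 = 156.4844; wedge = 128.5 − 28.35 = 100.15.
The triangle = ½ × 156.4844 × 100.15 = $7835.96 thousand.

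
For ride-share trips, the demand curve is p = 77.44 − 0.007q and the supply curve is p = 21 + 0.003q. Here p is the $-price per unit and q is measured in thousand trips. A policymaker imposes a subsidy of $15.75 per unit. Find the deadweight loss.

$12403.125 thousand

Competitive equilibrium: 77.44 − 0.007q = 21 + 0.003q → q* = 5644, p* = 37.932.
The subsidy lowers effective supply by 15.75: p = 5.25 + 0.003q.
New quantity: 77.44 − 0.007q = 5.25 + 0.003q → q' = 7219.
Overproduction Δq = 7219 − 5644 = 1575; wedge = subsidy = 15.75.
DWL = ½ × 1575 × 15.75 = $12403.125 thousand.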